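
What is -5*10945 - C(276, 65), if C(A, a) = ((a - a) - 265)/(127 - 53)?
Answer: -4049385/74 ≈ -54721.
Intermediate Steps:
C(A, a) = -265/74 (C(A, a) = (0 - 265)/74 = -265*1/74 = -265/74)
-5*10945 - C(276, 65) = -5*10945 - 1*(-265/74) = -54725 + 265/74 = -4049385/74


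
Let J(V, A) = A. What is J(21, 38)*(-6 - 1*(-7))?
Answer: 38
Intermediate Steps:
J(21, 38)*(-6 - 1*(-7)) = 38*(-6 - 1*(-7)) = 38*(-6 + 7) = 38*1 = 38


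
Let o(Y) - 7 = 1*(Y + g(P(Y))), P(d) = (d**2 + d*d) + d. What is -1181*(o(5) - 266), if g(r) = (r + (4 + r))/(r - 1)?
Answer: 2677327/9 ≈ 2.9748e+5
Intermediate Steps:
P(d) = d + 2*d**2 (P(d) = (d**2 + d**2) + d = 2*d**2 + d = d + 2*d**2)
g(r) = (4 + 2*r)/(-1 + r)
o(Y) = 7 + Y + 2*(2 + Y*(1 + 2*Y))/(-1 + Y*(1 + 2*Y)) (o(Y) = 7 + 1*(Y + 2*(2 + Y*(1 + 2*Y))/(-1 + Y*(1 + 2*Y))) = 7 + (Y + 2*(2 + Y*(1 + 2*Y))/(-1 + Y*(1 + 2*Y))) = 7 + Y + 2*(2 + Y*(1 + 2*Y))/(-1 + Y*(1 + 2*Y)))
-1181*(o(5) - 266) = -1181*((-3 + 2*5**3 + 8*5 + 19*5**2)/(-1 + 5 + 2*5**2) - 266) = -1181*((-3 + 2*125 + 40 + 19*25)/(-1 + 5 + 2*25) - 266) = -1181*((-3 + 250 + 40 + 475)/(-1 + 5 + 50) - 266) = -1181*(762/54 - 266) = -1181*((1/54)*762 - 266) = -1181*(127/9 - 266) = -1181*(-2267/9) = 2677327/9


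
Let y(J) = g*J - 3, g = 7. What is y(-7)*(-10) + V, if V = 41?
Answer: 561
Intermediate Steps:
y(J) = -3 + 7*J (y(J) = 7*J - 3 = -3 + 7*J)
y(-7)*(-10) + V = (-3 + 7*(-7))*(-10) + 41 = (-3 - 49)*(-10) + 41 = -52*(-10) + 41 = 520 + 41 = 561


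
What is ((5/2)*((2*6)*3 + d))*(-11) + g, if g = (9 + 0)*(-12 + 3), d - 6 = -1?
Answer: -2417/2 ≈ -1208.5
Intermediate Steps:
d = 5 (d = 6 - 1 = 5)
g = -81 (g = 9*(-9) = -81)
((5/2)*((2*6)*3 + d))*(-11) + g = ((5/2)*((2*6)*3 + 5))*(-11) - 81 = ((5*(½))*(12*3 + 5))*(-11) - 81 = (5*(36 + 5)/2)*(-11) - 81 = ((5/2)*41)*(-11) - 81 = (205/2)*(-11) - 81 = -2255/2 - 81 = -2417/2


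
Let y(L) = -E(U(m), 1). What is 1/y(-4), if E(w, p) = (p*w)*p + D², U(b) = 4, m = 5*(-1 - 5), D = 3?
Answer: -1/13 ≈ -0.076923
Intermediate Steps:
m = -30 (m = 5*(-6) = -30)
E(w, p) = 9 + w*p² (E(w, p) = (p*w)*p + 3² = w*p² + 9 = 9 + w*p²)
y(L) = -13 (y(L) = -(9 + 4*1²) = -(9 + 4*1) = -(9 + 4) = -1*13 = -13)
1/y(-4) = 1/(-13) = -1/13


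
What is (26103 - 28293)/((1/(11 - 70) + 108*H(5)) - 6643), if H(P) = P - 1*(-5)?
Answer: 21535/54703 ≈ 0.39367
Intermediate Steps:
H(P) = 5 + P (H(P) = P + 5 = 5 + P)
(26103 - 28293)/((1/(11 - 70) + 108*H(5)) - 6643) = (26103 - 28293)/((1/(11 - 70) + 108*(5 + 5)) - 6643) = -2190/((1/(-59) + 108*10) - 6643) = -2190/((-1/59 + 1080) - 6643) = -2190/(63719/59 - 6643) = -2190/(-328218/59) = -2190*(-59/328218) = 21535/54703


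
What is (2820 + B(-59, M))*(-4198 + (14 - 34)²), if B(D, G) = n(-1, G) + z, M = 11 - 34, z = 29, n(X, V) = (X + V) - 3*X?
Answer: -10740744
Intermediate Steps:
n(X, V) = V - 2*X (n(X, V) = (V + X) - 3*X = V - 2*X)
M = -23
B(D, G) = 31 + G (B(D, G) = (G - 2*(-1)) + 29 = (G + 2) + 29 = (2 + G) + 29 = 31 + G)
(2820 + B(-59, M))*(-4198 + (14 - 34)²) = (2820 + (31 - 23))*(-4198 + (14 - 34)²) = (2820 + 8)*(-4198 + (-20)²) = 2828*(-4198 + 400) = 2828*(-3798) = -10740744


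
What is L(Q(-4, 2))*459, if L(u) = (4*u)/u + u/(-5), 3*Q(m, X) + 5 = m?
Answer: 10557/5 ≈ 2111.4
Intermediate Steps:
Q(m, X) = -5/3 + m/3
L(u) = 4 - u/5 (L(u) = 4 + u*(-1/5) = 4 - u/5)
L(Q(-4, 2))*459 = (4 - (-5/3 + (1/3)*(-4))/5)*459 = (4 - (-5/3 - 4/3)/5)*459 = (4 - 1/5*(-3))*459 = (4 + 3/5)*459 = (23/5)*459 = 10557/5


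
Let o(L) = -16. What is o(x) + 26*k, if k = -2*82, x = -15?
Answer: -4280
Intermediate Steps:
k = -164
o(x) + 26*k = -16 + 26*(-164) = -16 - 4264 = -4280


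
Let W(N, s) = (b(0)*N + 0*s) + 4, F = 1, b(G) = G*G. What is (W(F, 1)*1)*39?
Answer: 156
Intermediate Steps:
b(G) = G²
W(N, s) = 4 (W(N, s) = (0²*N + 0*s) + 4 = (0*N + 0) + 4 = (0 + 0) + 4 = 0 + 4 = 4)
(W(F, 1)*1)*39 = (4*1)*39 = 4*39 = 156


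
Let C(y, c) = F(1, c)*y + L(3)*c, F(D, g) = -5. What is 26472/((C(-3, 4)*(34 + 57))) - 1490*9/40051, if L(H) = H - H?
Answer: 347308474/18223205 ≈ 19.059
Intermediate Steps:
L(H) = 0
C(y, c) = -5*y (C(y, c) = -5*y + 0*c = -5*y + 0 = -5*y)
26472/((C(-3, 4)*(34 + 57))) - 1490*9/40051 = 26472/(((-5*(-3))*(34 + 57))) - 1490*9/40051 = 26472/((15*91)) - 13410*1/40051 = 26472/1365 - 13410/40051 = 26472*(1/1365) - 13410/40051 = 8824/455 - 13410/40051 = 347308474/18223205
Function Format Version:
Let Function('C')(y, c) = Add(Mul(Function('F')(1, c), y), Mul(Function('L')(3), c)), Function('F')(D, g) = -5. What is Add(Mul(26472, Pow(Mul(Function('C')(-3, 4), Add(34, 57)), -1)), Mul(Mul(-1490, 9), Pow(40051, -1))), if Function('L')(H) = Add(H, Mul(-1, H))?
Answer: Rational(347308474, 18223205) ≈ 19.059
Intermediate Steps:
Function('L')(H) = 0
Function('C')(y, c) = Mul(-5, y) (Function('C')(y, c) = Add(Mul(-5, y), Mul(0, c)) = Add(Mul(-5, y), 0) = Mul(-5, y))
Add(Mul(26472, Pow(Mul(Function('C')(-3, 4), Add(34, 57)), -1)), Mul(Mul(-1490, 9), Pow(40051, -1))) = Add(Mul(26472, Pow(Mul(Mul(-5, -3), Add(34, 57)), -1)), Mul(Mul(-1490, 9), Pow(40051, -1))) = Add(Mul(26472, Pow(Mul(15, 91), -1)), Mul(-13410, Rational(1, 40051))) = Add(Mul(26472, Pow(1365, -1)), Rational(-13410, 40051)) = Add(Mul(26472, Rational(1, 1365)), Rational(-13410, 40051)) = Add(Rational(8824, 455), Rational(-13410, 40051)) = Rational(347308474, 18223205)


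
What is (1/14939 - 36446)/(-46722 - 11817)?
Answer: 734773/1180181 ≈ 0.62259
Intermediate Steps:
(1/14939 - 36446)/(-46722 - 11817) = (1/14939 - 36446)/(-58539) = -544466793/14939*(-1/58539) = 734773/1180181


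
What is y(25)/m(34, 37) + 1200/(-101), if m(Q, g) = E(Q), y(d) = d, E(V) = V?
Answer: -38275/3434 ≈ -11.146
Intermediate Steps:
m(Q, g) = Q
y(25)/m(34, 37) + 1200/(-101) = 25/34 + 1200/(-101) = 25*(1/34) + 1200*(-1/101) = 25/34 - 1200/101 = -38275/3434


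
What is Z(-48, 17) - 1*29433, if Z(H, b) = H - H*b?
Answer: -28665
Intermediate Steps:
Z(H, b) = H - H*b
Z(-48, 17) - 1*29433 = -48*(1 - 1*17) - 1*29433 = -48*(1 - 17) - 29433 = -48*(-16) - 29433 = 768 - 29433 = -28665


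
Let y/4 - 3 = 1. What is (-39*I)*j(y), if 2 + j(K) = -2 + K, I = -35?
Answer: 16380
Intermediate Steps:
y = 16 (y = 12 + 4*1 = 12 + 4 = 16)
j(K) = -4 + K (j(K) = -2 + (-2 + K) = -4 + K)
(-39*I)*j(y) = (-39*(-35))*(-4 + 16) = 1365*12 = 16380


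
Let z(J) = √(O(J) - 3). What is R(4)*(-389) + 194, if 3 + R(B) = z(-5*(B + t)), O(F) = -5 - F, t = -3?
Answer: 1361 - 389*I*√3 ≈ 1361.0 - 673.77*I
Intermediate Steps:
z(J) = √(-8 - J) (z(J) = √((-5 - J) - 3) = √(-8 - J))
R(B) = -3 + √(-23 + 5*B) (R(B) = -3 + √(-8 - (-5)*(B - 3)) = -3 + √(-8 - (-5)*(-3 + B)) = -3 + √(-8 - (15 - 5*B)) = -3 + √(-8 + (-15 + 5*B)) = -3 + √(-23 + 5*B))
R(4)*(-389) + 194 = (-3 + √(-23 + 5*4))*(-389) + 194 = (-3 + √(-23 + 20))*(-389) + 194 = (-3 + √(-3))*(-389) + 194 = (-3 + I*√3)*(-389) + 194 = (1167 - 389*I*√3) + 194 = 1361 - 389*I*√3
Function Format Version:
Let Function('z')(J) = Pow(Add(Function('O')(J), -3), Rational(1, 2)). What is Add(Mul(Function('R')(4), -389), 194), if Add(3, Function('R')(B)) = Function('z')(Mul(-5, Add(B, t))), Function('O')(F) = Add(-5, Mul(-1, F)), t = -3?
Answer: Add(1361, Mul(-389, I, Pow(3, Rational(1, 2)))) ≈ Add(1361.0, Mul(-673.77, I))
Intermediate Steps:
Function('z')(J) = Pow(Add(-8, Mul(-1, J)), Rational(1, 2)) (Function('z')(J) = Pow(Add(Add(-5, Mul(-1, J)), -3), Rational(1, 2)) = Pow(Add(-8, Mul(-1, J)), Rational(1, 2)))
Function('R')(B) = Add(-3, Pow(Add(-23, Mul(5, B)), Rational(1, 2))) (Function('R')(B) = Add(-3, Pow(Add(-8, Mul(-1, Mul(-5, Add(B, -3)))), Rational(1, 2))) = Add(-3, Pow(Add(-8, Mul(-1, Mul(-5, Add(-3, B)))), Rational(1, 2))) = Add(-3, Pow(Add(-8, Mul(-1, Add(15, Mul(-5, B)))), Rational(1, 2))) = Add(-3, Pow(Add(-8, Add(-15, Mul(5, B))), Rational(1, 2))) = Add(-3, Pow(Add(-23, Mul(5, B)), Rational(1, 2))))
Add(Mul(Function('R')(4), -389), 194) = Add(Mul(Add(-3, Pow(Add(-23, Mul(5, 4)), Rational(1, 2))), -389), 194) = Add(Mul(Add(-3, Pow(Add(-23, 20), Rational(1, 2))), -389), 194) = Add(Mul(Add(-3, Pow(-3, Rational(1, 2))), -389), 194) = Add(Mul(Add(-3, Mul(I, Pow(3, Rational(1, 2)))), -389), 194) = Add(Add(1167, Mul(-389, I, Pow(3, Rational(1, 2)))), 194) = Add(1361, Mul(-389, I, Pow(3, Rational(1, 2))))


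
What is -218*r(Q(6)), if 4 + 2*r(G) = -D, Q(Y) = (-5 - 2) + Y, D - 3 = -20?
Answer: -1417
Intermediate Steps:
D = -17 (D = 3 - 20 = -17)
Q(Y) = -7 + Y
r(G) = 13/2 (r(G) = -2 + (-1*(-17))/2 = -2 + (½)*17 = -2 + 17/2 = 13/2)
-218*r(Q(6)) = -218*13/2 = -1417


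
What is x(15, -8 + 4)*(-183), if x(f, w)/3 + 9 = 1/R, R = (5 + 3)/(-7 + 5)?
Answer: 20313/4 ≈ 5078.3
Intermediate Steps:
R = -4 (R = 8/(-2) = 8*(-1/2) = -4)
x(f, w) = -111/4 (x(f, w) = -27 + 3/(-4) = -27 + 3*(-1/4) = -27 - 3/4 = -111/4)
x(15, -8 + 4)*(-183) = -111/4*(-183) = 20313/4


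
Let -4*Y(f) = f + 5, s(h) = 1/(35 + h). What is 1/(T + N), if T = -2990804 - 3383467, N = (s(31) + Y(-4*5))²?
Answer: -17424/111065050895 ≈ -1.5688e-7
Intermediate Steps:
Y(f) = -5/4 - f/4 (Y(f) = -(f + 5)/4 = -(5 + f)/4 = -5/4 - f/4)
N = 247009/17424 (N = (1/(35 + 31) + (-5/4 - (-1)*5))² = (1/66 + (-5/4 - ¼*(-20)))² = (1/66 + (-5/4 + 5))² = (1/66 + 15/4)² = (497/132)² = 247009/17424 ≈ 14.176)
T = -6374271
1/(T + N) = 1/(-6374271 + 247009/17424) = 1/(-111065050895/17424) = -17424/111065050895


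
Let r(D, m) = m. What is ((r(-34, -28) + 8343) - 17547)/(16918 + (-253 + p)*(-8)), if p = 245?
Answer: -4616/8491 ≈ -0.54363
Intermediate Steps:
((r(-34, -28) + 8343) - 17547)/(16918 + (-253 + p)*(-8)) = ((-28 + 8343) - 17547)/(16918 + (-253 + 245)*(-8)) = (8315 - 17547)/(16918 - 8*(-8)) = -9232/(16918 + 64) = -9232/16982 = -9232*1/16982 = -4616/8491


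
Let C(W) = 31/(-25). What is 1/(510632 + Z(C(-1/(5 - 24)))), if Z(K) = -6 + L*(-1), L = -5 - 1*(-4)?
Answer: 1/510627 ≈ 1.9584e-6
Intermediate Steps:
L = -1 (L = -5 + 4 = -1)
C(W) = -31/25 (C(W) = 31*(-1/25) = -31/25)
Z(K) = -5 (Z(K) = -6 - 1*(-1) = -6 + 1 = -5)
1/(510632 + Z(C(-1/(5 - 24)))) = 1/(510632 - 5) = 1/510627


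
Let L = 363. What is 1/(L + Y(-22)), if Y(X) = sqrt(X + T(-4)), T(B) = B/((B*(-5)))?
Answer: 605/219652 - I*sqrt(555)/658956 ≈ 0.0027544 - 3.5751e-5*I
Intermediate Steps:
T(B) = -1/5 (T(B) = B/((-5*B)) = B*(-1/(5*B)) = -1/5)
Y(X) = sqrt(-1/5 + X) (Y(X) = sqrt(X - 1/5) = sqrt(-1/5 + X))
1/(L + Y(-22)) = 1/(363 + sqrt(-5 + 25*(-22))/5) = 1/(363 + sqrt(-5 - 550)/5) = 1/(363 + sqrt(-555)/5) = 1/(363 + (I*sqrt(555))/5) = 1/(363 + I*sqrt(555)/5)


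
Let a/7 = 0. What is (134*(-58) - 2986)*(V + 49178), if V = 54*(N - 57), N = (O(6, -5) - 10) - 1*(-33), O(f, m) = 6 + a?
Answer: -512790828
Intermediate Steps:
a = 0 (a = 7*0 = 0)
O(f, m) = 6 (O(f, m) = 6 + 0 = 6)
N = 29 (N = (6 - 10) - 1*(-33) = -4 + 33 = 29)
V = -1512 (V = 54*(29 - 57) = 54*(-28) = -1512)
(134*(-58) - 2986)*(V + 49178) = (134*(-58) - 2986)*(-1512 + 49178) = (-7772 - 2986)*47666 = -10758*47666 = -512790828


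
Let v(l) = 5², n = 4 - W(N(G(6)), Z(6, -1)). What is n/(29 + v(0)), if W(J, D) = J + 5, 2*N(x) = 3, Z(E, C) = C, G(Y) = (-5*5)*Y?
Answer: -5/108 ≈ -0.046296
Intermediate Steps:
G(Y) = -25*Y
N(x) = 3/2 (N(x) = (½)*3 = 3/2)
W(J, D) = 5 + J
n = -5/2 (n = 4 - (5 + 3/2) = 4 - 1*13/2 = 4 - 13/2 = -5/2 ≈ -2.5000)
v(l) = 25
n/(29 + v(0)) = -5/(2*(29 + 25)) = -5/2/54 = -5/2*1/54 = -5/108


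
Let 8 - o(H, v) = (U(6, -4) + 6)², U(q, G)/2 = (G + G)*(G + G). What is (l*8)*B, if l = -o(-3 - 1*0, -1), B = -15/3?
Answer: -717920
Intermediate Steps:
U(q, G) = 8*G² (U(q, G) = 2*((G + G)*(G + G)) = 2*((2*G)*(2*G)) = 2*(4*G²) = 8*G²)
B = -5 (B = -15*⅓ = -5)
o(H, v) = -17948 (o(H, v) = 8 - (8*(-4)² + 6)² = 8 - (8*16 + 6)² = 8 - (128 + 6)² = 8 - 1*134² = 8 - 1*17956 = 8 - 17956 = -17948)
l = 17948 (l = -1*(-17948) = 17948)
(l*8)*B = (17948*8)*(-5) = 143584*(-5) = -717920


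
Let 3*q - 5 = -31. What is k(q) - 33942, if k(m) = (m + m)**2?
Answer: -302774/9 ≈ -33642.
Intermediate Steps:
q = -26/3 (q = 5/3 + (1/3)*(-31) = 5/3 - 31/3 = -26/3 ≈ -8.6667)
k(m) = 4*m**2 (k(m) = (2*m)**2 = 4*m**2)
k(q) - 33942 = 4*(-26/3)**2 - 33942 = 4*(676/9) - 33942 = 2704/9 - 33942 = -302774/9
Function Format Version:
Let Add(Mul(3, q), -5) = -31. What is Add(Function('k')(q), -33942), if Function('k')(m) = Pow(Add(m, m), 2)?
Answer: Rational(-302774, 9) ≈ -33642.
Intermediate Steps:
q = Rational(-26, 3) (q = Add(Rational(5, 3), Mul(Rational(1, 3), -31)) = Add(Rational(5, 3), Rational(-31, 3)) = Rational(-26, 3) ≈ -8.6667)
Function('k')(m) = Mul(4, Pow(m, 2)) (Function('k')(m) = Pow(Mul(2, m), 2) = Mul(4, Pow(m, 2)))
Add(Function('k')(q), -33942) = Add(Mul(4, Pow(Rational(-26, 3), 2)), -33942) = Add(Mul(4, Rational(676, 9)), -33942) = Add(Rational(2704, 9), -33942) = Rational(-302774, 9)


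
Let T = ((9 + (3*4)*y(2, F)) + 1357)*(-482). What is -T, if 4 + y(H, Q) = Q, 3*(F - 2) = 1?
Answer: 648772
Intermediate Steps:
F = 7/3 (F = 2 + (1/3)*1 = 2 + 1/3 = 7/3 ≈ 2.3333)
y(H, Q) = -4 + Q
T = -648772 (T = ((9 + (3*4)*(-4 + 7/3)) + 1357)*(-482) = ((9 + 12*(-5/3)) + 1357)*(-482) = ((9 - 20) + 1357)*(-482) = (-11 + 1357)*(-482) = 1346*(-482) = -648772)
-T = -1*(-648772) = 648772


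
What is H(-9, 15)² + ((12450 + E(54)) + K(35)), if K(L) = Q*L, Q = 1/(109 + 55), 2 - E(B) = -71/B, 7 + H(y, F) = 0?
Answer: 55361195/4428 ≈ 12503.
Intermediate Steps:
H(y, F) = -7 (H(y, F) = -7 + 0 = -7)
E(B) = 2 + 71/B (E(B) = 2 - (-71)/B = 2 + 71/B)
Q = 1/164 ≈ 0.0060976
K(L) = L/164
H(-9, 15)² + ((12450 + E(54)) + K(35)) = (-7)² + ((12450 + (2 + 71/54)) + (1/164)*35) = 49 + ((12450 + (2 + 71*(1/54))) + 35/164) = 49 + ((12450 + (2 + 71/54)) + 35/164) = 49 + ((12450 + 179/54) + 35/164) = 49 + (672479/54 + 35/164) = 49 + 55144223/4428 = 55361195/4428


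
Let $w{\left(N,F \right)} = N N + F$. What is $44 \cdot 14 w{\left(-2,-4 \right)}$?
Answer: $0$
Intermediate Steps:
$w{\left(N,F \right)} = F + N^{2}$ ($w{\left(N,F \right)} = N^{2} + F = F + N^{2}$)
$44 \cdot 14 w{\left(-2,-4 \right)} = 44 \cdot 14 \left(-4 + \left(-2\right)^{2}\right) = 616 \left(-4 + 4\right) = 616 \cdot 0 = 0$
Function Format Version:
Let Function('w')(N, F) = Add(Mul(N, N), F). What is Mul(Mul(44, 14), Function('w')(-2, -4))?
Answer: 0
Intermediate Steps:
Function('w')(N, F) = Add(F, Pow(N, 2)) (Function('w')(N, F) = Add(Pow(N, 2), F) = Add(F, Pow(N, 2)))
Mul(Mul(44, 14), Function('w')(-2, -4)) = Mul(Mul(44, 14), Add(-4, Pow(-2, 2))) = Mul(616, Add(-4, 4)) = Mul(616, 0) = 0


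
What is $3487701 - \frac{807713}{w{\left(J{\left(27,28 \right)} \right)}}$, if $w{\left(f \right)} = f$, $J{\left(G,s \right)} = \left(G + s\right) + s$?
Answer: $\frac{288671470}{83} \approx 3.478 \cdot 10^{6}$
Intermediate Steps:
$J{\left(G,s \right)} = G + 2 s$
$3487701 - \frac{807713}{w{\left(J{\left(27,28 \right)} \right)}} = 3487701 - \frac{807713}{27 + 2 \cdot 28} = 3487701 - \frac{807713}{27 + 56} = 3487701 - \frac{807713}{83} = \frac{288671470}{83}$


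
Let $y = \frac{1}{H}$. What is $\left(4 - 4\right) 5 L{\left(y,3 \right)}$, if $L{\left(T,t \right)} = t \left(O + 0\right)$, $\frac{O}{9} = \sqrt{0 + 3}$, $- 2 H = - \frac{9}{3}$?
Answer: $0$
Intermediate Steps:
$H = \frac{3}{2}$ ($H = - \frac{\left(-9\right) \frac{1}{3}}{2} = \left(- \frac{1}{2}\right) \left(-3\right) = \frac{3}{2} \approx 1.5$)
$O = 9 \sqrt{3}$ ($O = 9 \sqrt{0 + 3} = 9 \sqrt{3} \approx 15.588$)
$y = \frac{2}{3}$ ($y = \frac{1}{\frac{3}{2}} = \frac{2}{3} \approx 0.66667$)
$L{\left(T,t \right)} = 9 t \sqrt{3}$ ($L{\left(T,t \right)} = t \left(9 \sqrt{3} + 0\right) = t 9 \sqrt{3} = 9 t \sqrt{3}$)
$\left(4 - 4\right) 5 L{\left(y,3 \right)} = \left(4 - 4\right) 5 \cdot 9 \cdot 3 \sqrt{3} = 0 \cdot 5 \cdot 27 \sqrt{3} = 0 \cdot 27 \sqrt{3} = 0$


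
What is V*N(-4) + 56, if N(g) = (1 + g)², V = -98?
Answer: -826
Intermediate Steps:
V*N(-4) + 56 = -98*(1 - 4)² + 56 = -98*(-3)² + 56 = -98*9 + 56 = -882 + 56 = -826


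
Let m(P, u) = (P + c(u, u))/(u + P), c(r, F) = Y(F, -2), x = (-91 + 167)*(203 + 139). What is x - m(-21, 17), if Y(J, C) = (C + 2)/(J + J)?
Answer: 103947/4 ≈ 25987.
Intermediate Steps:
x = 25992 (x = 76*342 = 25992)
Y(J, C) = (2 + C)/(2*J) (Y(J, C) = (2 + C)/((2*J)) = (2 + C)*(1/(2*J)) = (2 + C)/(2*J))
c(r, F) = 0 (c(r, F) = (2 - 2)/(2*F) = (½)*0/F = 0)
m(P, u) = P/(P + u) (m(P, u) = (P + 0)/(u + P) = P/(P + u))
x - m(-21, 17) = 25992 - (-21)/(-21 + 17) = 25992 - (-21)/(-4) = 25992 - (-21)*(-1)/4 = 25992 - 1*21/4 = 25992 - 21/4 = 103947/4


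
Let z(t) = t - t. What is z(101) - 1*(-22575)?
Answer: 22575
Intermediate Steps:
z(t) = 0
z(101) - 1*(-22575) = 0 - 1*(-22575) = 0 + 22575 = 22575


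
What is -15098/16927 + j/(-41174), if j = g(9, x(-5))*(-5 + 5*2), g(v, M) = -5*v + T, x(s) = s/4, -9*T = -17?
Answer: -2780983544/3136285341 ≈ -0.88671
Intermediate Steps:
T = 17/9 (T = -1/9*(-17) = 17/9 ≈ 1.8889)
x(s) = s/4 (x(s) = s*(1/4) = s/4)
g(v, M) = 17/9 - 5*v (g(v, M) = -5*v + 17/9 = 17/9 - 5*v)
j = -1940/9 (j = (17/9 - 5*9)*(-5 + 5*2) = (17/9 - 45)*(-5 + 10) = -388/9*5 = -1940/9 ≈ -215.56)
-15098/16927 + j/(-41174) = -15098/16927 - 1940/9/(-41174) = -15098*1/16927 - 1940/9*(-1/41174) = -15098/16927 + 970/185283 = -2780983544/3136285341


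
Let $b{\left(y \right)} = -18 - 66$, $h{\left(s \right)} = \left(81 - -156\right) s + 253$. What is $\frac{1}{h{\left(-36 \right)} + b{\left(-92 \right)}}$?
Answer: $- \frac{1}{8363} \approx -0.00011957$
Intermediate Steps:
$h{\left(s \right)} = 253 + 237 s$ ($h{\left(s \right)} = \left(81 + 156\right) s + 253 = 237 s + 253 = 253 + 237 s$)
$b{\left(y \right)} = -84$
$\frac{1}{h{\left(-36 \right)} + b{\left(-92 \right)}} = \frac{1}{\left(253 + 237 \left(-36\right)\right) - 84} = \frac{1}{\left(253 - 8532\right) - 84} = \frac{1}{-8279 - 84} = \frac{1}{-8363} = - \frac{1}{8363}$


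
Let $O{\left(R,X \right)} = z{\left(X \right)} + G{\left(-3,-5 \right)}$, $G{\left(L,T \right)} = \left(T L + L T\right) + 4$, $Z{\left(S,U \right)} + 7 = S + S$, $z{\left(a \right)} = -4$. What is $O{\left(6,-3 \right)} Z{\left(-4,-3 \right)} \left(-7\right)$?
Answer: $3150$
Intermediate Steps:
$Z{\left(S,U \right)} = -7 + 2 S$ ($Z{\left(S,U \right)} = -7 + \left(S + S\right) = -7 + 2 S$)
$G{\left(L,T \right)} = 4 + 2 L T$ ($G{\left(L,T \right)} = \left(L T + L T\right) + 4 = 2 L T + 4 = 4 + 2 L T$)
$O{\left(R,X \right)} = 30$ ($O{\left(R,X \right)} = -4 + \left(4 + 2 \left(-3\right) \left(-5\right)\right) = -4 + \left(4 + 30\right) = -4 + 34 = 30$)
$O{\left(6,-3 \right)} Z{\left(-4,-3 \right)} \left(-7\right) = 30 \left(-7 + 2 \left(-4\right)\right) \left(-7\right) = 30 \left(-7 - 8\right) \left(-7\right) = 30 \left(-15\right) \left(-7\right) = \left(-450\right) \left(-7\right) = 3150$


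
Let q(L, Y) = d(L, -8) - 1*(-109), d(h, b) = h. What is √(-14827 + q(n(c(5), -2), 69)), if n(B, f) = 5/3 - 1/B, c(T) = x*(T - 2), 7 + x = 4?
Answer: I*√132446/3 ≈ 121.31*I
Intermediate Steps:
x = -3 (x = -7 + 4 = -3)
c(T) = 6 - 3*T (c(T) = -3*(T - 2) = -3*(-2 + T) = 6 - 3*T)
n(B, f) = 5/3 - 1/B (n(B, f) = 5*(⅓) - 1/B = 5/3 - 1/B)
q(L, Y) = 109 + L (q(L, Y) = L - 1*(-109) = L + 109 = 109 + L)
√(-14827 + q(n(c(5), -2), 69)) = √(-14827 + (109 + (5/3 - 1/(6 - 3*5)))) = √(-14827 + (109 + (5/3 - 1/(6 - 15)))) = √(-14827 + (109 + (5/3 - 1/(-9)))) = √(-14827 + (109 + (5/3 - 1*(-⅑)))) = √(-14827 + (109 + (5/3 + ⅑))) = √(-14827 + (109 + 16/9)) = √(-14827 + 997/9) = √(-132446/9) = I*√132446/3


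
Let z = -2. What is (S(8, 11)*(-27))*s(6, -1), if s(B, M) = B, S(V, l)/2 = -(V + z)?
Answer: 1944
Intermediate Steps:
S(V, l) = 4 - 2*V (S(V, l) = 2*(-(V - 2)) = 2*(-(-2 + V)) = 2*(2 - V) = 4 - 2*V)
(S(8, 11)*(-27))*s(6, -1) = ((4 - 2*8)*(-27))*6 = ((4 - 16)*(-27))*6 = -12*(-27)*6 = 324*6 = 1944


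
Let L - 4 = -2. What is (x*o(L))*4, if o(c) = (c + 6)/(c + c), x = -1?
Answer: -8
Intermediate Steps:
L = 2 (L = 4 - 2 = 2)
o(c) = (6 + c)/(2*c) (o(c) = (6 + c)/((2*c)) = (6 + c)*(1/(2*c)) = (6 + c)/(2*c))
(x*o(L))*4 = -(6 + 2)/(2*2)*4 = -8/(2*2)*4 = -1*2*4 = -2*4 = -8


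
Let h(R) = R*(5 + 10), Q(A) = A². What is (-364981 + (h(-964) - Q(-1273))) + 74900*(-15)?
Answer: -3123470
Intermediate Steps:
h(R) = 15*R (h(R) = R*15 = 15*R)
(-364981 + (h(-964) - Q(-1273))) + 74900*(-15) = (-364981 + (15*(-964) - 1*(-1273)²)) + 74900*(-15) = (-364981 + (-14460 - 1*1620529)) - 1123500 = (-364981 + (-14460 - 1620529)) - 1123500 = (-364981 - 1634989) - 1123500 = -1999970 - 1123500 = -3123470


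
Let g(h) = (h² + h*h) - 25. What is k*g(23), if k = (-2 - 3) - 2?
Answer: -7231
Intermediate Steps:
k = -7 (k = -5 - 2 = -7)
g(h) = -25 + 2*h² (g(h) = (h² + h²) - 25 = 2*h² - 25 = -25 + 2*h²)
k*g(23) = -7*(-25 + 2*23²) = -7*(-25 + 2*529) = -7*(-25 + 1058) = -7*1033 = -7231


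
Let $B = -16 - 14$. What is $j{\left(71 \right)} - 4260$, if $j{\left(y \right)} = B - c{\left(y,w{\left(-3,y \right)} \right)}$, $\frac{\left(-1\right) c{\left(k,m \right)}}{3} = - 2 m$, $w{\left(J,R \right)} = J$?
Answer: $-4272$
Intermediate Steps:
$c{\left(k,m \right)} = 6 m$ ($c{\left(k,m \right)} = - 3 \left(- 2 m\right) = 6 m$)
$B = -30$ ($B = -16 - 14 = -30$)
$j{\left(y \right)} = -12$ ($j{\left(y \right)} = -30 - 6 \left(-3\right) = -30 - -18 = -30 + 18 = -12$)
$j{\left(71 \right)} - 4260 = -12 - 4260 = -4272$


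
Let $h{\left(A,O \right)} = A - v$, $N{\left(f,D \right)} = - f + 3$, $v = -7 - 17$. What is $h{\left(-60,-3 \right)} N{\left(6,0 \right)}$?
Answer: $108$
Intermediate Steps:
$v = -24$
$N{\left(f,D \right)} = 3 - f$
$h{\left(A,O \right)} = 24 + A$ ($h{\left(A,O \right)} = A - -24 = A + 24 = 24 + A$)
$h{\left(-60,-3 \right)} N{\left(6,0 \right)} = \left(24 - 60\right) \left(3 - 6\right) = - 36 \left(3 - 6\right) = \left(-36\right) \left(-3\right) = 108$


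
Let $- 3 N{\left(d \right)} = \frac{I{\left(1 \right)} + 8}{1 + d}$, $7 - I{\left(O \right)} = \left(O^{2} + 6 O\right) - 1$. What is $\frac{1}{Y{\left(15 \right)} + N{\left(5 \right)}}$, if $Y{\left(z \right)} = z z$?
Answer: $\frac{2}{449} \approx 0.0044543$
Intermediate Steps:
$I{\left(O \right)} = 8 - O^{2} - 6 O$ ($I{\left(O \right)} = 7 - \left(\left(O^{2} + 6 O\right) - 1\right) = 7 - \left(-1 + O^{2} + 6 O\right) = 8 - O^{2} - 6 O$)
$Y{\left(z \right)} = z^{2}$
$N{\left(d \right)} = - \frac{3}{1 + d}$ ($N{\left(d \right)} = - \frac{\left(\left(8 - 1^{2} - 6\right) + 8\right) \frac{1}{1 + d}}{3} = - \frac{\left(\left(8 - 1 - 6\right) + 8\right) \frac{1}{1 + d}}{3} = - \frac{\left(1 + 8\right) \frac{1}{1 + d}}{3} = - \frac{9 \frac{1}{1 + d}}{3} = - \frac{3}{1 + d}$)
$\frac{1}{Y{\left(15 \right)} + N{\left(5 \right)}} = \frac{1}{15^{2} - \frac{3}{1 + 5}} = \frac{1}{225 - \frac{3}{6}} = \frac{1}{225 - \frac{1}{2}} = \frac{1}{\frac{449}{2}} = \frac{2}{449}$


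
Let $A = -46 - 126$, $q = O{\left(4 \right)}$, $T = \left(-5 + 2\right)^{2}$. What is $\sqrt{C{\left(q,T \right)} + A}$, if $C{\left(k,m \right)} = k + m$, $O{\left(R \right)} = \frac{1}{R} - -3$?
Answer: $\frac{3 i \sqrt{71}}{2} \approx 12.639 i$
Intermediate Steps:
$T = 9$ ($T = \left(-3\right)^{2} = 9$)
$O{\left(R \right)} = 3 + \frac{1}{R}$ ($O{\left(R \right)} = \frac{1}{R} + 3 = 3 + \frac{1}{R}$)
$q = \frac{13}{4}$ ($q = 3 + \frac{1}{4} = \frac{13}{4} \approx 3.25$)
$A = -172$
$\sqrt{C{\left(q,T \right)} + A} = \sqrt{\left(\frac{13}{4} + 9\right) - 172} = \sqrt{\frac{49}{4} - 172} = \sqrt{- \frac{639}{4}} = \frac{3 i \sqrt{71}}{2}$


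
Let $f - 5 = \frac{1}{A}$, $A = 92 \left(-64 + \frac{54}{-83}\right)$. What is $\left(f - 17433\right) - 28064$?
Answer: $- \frac{22458126707}{493672} \approx -45492.0$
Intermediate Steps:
$A = - \frac{493672}{83}$ ($A = 92 \left(-64 + 54 \left(- \frac{1}{83}\right)\right) = 92 \left(-64 - \frac{54}{83}\right) = 92 \left(- \frac{5366}{83}\right) = - \frac{493672}{83} \approx -5947.9$)
$f = \frac{2468277}{493672}$ ($f = 5 + \frac{1}{- \frac{493672}{83}} = 5 - \frac{83}{493672} = \frac{2468277}{493672} \approx 4.9998$)
$\left(f - 17433\right) - 28064 = \left(\frac{2468277}{493672} - 17433\right) - 28064 = - \frac{8603715699}{493672} - 28064 = - \frac{22458126707}{493672}$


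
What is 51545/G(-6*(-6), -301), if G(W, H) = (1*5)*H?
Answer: -10309/301 ≈ -34.249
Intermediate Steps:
G(W, H) = 5*H
51545/G(-6*(-6), -301) = 51545/((5*(-301))) = 51545/(-1505) = 51545*(-1/1505) = -10309/301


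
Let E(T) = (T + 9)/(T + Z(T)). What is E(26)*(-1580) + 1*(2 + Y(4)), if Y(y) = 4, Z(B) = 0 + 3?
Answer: -55126/29 ≈ -1900.9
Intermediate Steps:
Z(B) = 3
E(T) = (9 + T)/(3 + T) (E(T) = (T + 9)/(T + 3) = (9 + T)/(3 + T))
E(26)*(-1580) + 1*(2 + Y(4)) = ((9 + 26)/(3 + 26))*(-1580) + 1*(2 + 4) = (35/29)*(-1580) + 1*6 = ((1/29)*35)*(-1580) + 6 = (35/29)*(-1580) + 6 = -55300/29 + 6 = -55126/29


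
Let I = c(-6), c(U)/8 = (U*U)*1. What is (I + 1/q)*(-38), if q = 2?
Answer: -10963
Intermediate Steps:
c(U) = 8*U² (c(U) = 8*((U*U)*1) = 8*(U²*1) = 8*U²)
I = 288 (I = 8*(-6)² = 8*36 = 288)
(I + 1/q)*(-38) = (288 + 1/2)*(-38) = (288 + ½)*(-38) = (577/2)*(-38) = -10963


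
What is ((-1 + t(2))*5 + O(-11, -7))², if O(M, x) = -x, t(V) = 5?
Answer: 729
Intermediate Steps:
((-1 + t(2))*5 + O(-11, -7))² = ((-1 + 5)*5 - 1*(-7))² = (4*5 + 7)² = (20 + 7)² = 27² = 729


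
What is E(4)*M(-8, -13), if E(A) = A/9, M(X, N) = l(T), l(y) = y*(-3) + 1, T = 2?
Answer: -20/9 ≈ -2.2222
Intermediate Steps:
l(y) = 1 - 3*y (l(y) = -3*y + 1 = 1 - 3*y)
M(X, N) = -5 (M(X, N) = 1 - 3*2 = 1 - 6 = -5)
E(A) = A/9 (E(A) = A*(1/9) = A/9)
E(4)*M(-8, -13) = ((1/9)*4)*(-5) = (4/9)*(-5) = -20/9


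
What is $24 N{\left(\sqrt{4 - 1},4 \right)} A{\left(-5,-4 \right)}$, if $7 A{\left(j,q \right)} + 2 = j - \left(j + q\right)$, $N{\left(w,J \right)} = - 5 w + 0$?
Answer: $- \frac{240 \sqrt{3}}{7} \approx -59.385$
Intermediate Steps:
$N{\left(w,J \right)} = - 5 w$
$A{\left(j,q \right)} = - \frac{2}{7} - \frac{q}{7}$ ($A{\left(j,q \right)} = - \frac{2}{7} + \frac{j - \left(j + q\right)}{7} = - \frac{2}{7} + \frac{\left(-1\right) q}{7} = - \frac{2}{7} - \frac{q}{7}$)
$24 N{\left(\sqrt{4 - 1},4 \right)} A{\left(-5,-4 \right)} = 24 \left(- 5 \sqrt{4 - 1}\right) \left(- \frac{2}{7} - - \frac{4}{7}\right) = 24 \left(- 5 \sqrt{3}\right) \left(- \frac{2}{7} + \frac{4}{7}\right) = - 120 \sqrt{3} \cdot \frac{2}{7} = - \frac{240 \sqrt{3}}{7}$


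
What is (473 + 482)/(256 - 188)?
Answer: 955/68 ≈ 14.044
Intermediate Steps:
(473 + 482)/(256 - 188) = 955/68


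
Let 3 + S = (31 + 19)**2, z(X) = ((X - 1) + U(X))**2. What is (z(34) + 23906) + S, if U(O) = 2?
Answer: 27628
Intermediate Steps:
z(X) = (1 + X)**2 (z(X) = ((X - 1) + 2)**2 = ((-1 + X) + 2)**2 = (1 + X)**2)
S = 2497 (S = -3 + (31 + 19)**2 = -3 + 50**2 = -3 + 2500 = 2497)
(z(34) + 23906) + S = ((1 + 34)**2 + 23906) + 2497 = (35**2 + 23906) + 2497 = (1225 + 23906) + 2497 = 25131 + 2497 = 27628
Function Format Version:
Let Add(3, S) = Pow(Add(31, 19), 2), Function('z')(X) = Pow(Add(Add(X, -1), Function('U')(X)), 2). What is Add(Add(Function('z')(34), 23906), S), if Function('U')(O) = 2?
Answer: 27628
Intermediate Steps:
Function('z')(X) = Pow(Add(1, X), 2) (Function('z')(X) = Pow(Add(Add(X, -1), 2), 2) = Pow(Add(Add(-1, X), 2), 2) = Pow(Add(1, X), 2))
S = 2497 (S = Add(-3, Pow(Add(31, 19), 2)) = Add(-3, Pow(50, 2)) = Add(-3, 2500) = 2497)
Add(Add(Function('z')(34), 23906), S) = Add(Add(Pow(Add(1, 34), 2), 23906), 2497) = Add(Add(Pow(35, 2), 23906), 2497) = Add(Add(1225, 23906), 2497) = Add(25131, 2497) = 27628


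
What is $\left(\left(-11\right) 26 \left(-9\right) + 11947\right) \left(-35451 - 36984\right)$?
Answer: $-1051828635$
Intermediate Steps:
$\left(\left(-11\right) 26 \left(-9\right) + 11947\right) \left(-35451 - 36984\right) = \left(\left(-286\right) \left(-9\right) + 11947\right) \left(-72435\right) = \left(2574 + 11947\right) \left(-72435\right) = 14521 \left(-72435\right) = -1051828635$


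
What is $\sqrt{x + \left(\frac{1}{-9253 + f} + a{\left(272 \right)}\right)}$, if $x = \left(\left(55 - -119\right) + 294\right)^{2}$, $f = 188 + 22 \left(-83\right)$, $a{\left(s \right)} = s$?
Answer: $\frac{\sqrt{26011549636885}}{10891} \approx 468.29$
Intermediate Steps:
$f = -1638$ ($f = 188 - 1826 = -1638$)
$x = 219024$ ($x = \left(\left(55 + 119\right) + 294\right)^{2} = \left(174 + 294\right)^{2} = 468^{2} = 219024$)
$\sqrt{x + \left(\frac{1}{-9253 + f} + a{\left(272 \right)}\right)} = \sqrt{219024 + \left(\frac{1}{-9253 - 1638} + 272\right)} = \sqrt{219024 + \left(\frac{1}{-10891} + 272\right)} = \sqrt{219024 + \left(- \frac{1}{10891} + 272\right)} = \sqrt{219024 + \frac{2962351}{10891}} = \sqrt{\frac{2388352735}{10891}} = \frac{\sqrt{26011549636885}}{10891}$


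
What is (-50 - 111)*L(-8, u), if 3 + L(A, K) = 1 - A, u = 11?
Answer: -966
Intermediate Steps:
L(A, K) = -2 - A (L(A, K) = -3 + (1 - A) = -2 - A)
(-50 - 111)*L(-8, u) = (-50 - 111)*(-2 - 1*(-8)) = -161*(-2 + 8) = -161*6 = -966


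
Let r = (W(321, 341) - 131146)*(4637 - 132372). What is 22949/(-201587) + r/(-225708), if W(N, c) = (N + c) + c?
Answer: -1117050132310509/15166599532 ≈ -73652.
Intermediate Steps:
W(N, c) = N + 2*c
r = 16623816105 (r = ((321 + 2*341) - 131146)*(4637 - 132372) = ((321 + 682) - 131146)*(-127735) = (1003 - 131146)*(-127735) = -130143*(-127735) = 16623816105)
22949/(-201587) + r/(-225708) = 22949/(-201587) + 16623816105/(-225708) = 22949*(-1/201587) + 16623816105*(-1/225708) = -22949/201587 - 5541272035/75236 = -1117050132310509/15166599532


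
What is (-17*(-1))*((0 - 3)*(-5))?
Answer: 255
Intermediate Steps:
(-17*(-1))*((0 - 3)*(-5)) = 17*(-3*(-5)) = 17*15 = 255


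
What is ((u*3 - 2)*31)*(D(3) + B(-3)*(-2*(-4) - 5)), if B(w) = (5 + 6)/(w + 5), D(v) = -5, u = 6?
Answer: 5704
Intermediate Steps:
B(w) = 11/(5 + w)
((u*3 - 2)*31)*(D(3) + B(-3)*(-2*(-4) - 5)) = ((6*3 - 2)*31)*(-5 + (11/(5 - 3))*(-2*(-4) - 5)) = ((18 - 2)*31)*(-5 + (11/2)*(8 - 5)) = (16*31)*(-5 + (11*(1/2))*3) = 496*(-5 + (11/2)*3) = 496*(-5 + 33/2) = 496*(23/2) = 5704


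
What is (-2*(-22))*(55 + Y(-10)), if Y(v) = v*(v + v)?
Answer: 11220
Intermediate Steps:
Y(v) = 2*v² (Y(v) = v*(2*v) = 2*v²)
(-2*(-22))*(55 + Y(-10)) = (-2*(-22))*(55 + 2*(-10)²) = 44*(55 + 2*100) = 44*(55 + 200) = 44*255 = 11220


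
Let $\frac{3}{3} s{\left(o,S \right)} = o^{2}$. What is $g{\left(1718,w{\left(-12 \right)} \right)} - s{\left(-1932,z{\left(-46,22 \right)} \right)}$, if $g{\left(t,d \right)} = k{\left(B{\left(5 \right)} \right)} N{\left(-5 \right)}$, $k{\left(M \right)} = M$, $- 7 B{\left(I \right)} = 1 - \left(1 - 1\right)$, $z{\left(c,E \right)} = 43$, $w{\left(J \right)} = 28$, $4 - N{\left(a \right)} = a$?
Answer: $- \frac{26128377}{7} \approx -3.7326 \cdot 10^{6}$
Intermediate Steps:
$N{\left(a \right)} = 4 - a$
$B{\left(I \right)} = - \frac{1}{7}$ ($B{\left(I \right)} = - \frac{1 - \left(1 - 1\right)}{7} = - \frac{1 - 0}{7} = - \frac{1 + 0}{7} = \left(- \frac{1}{7}\right) 1 = - \frac{1}{7}$)
$s{\left(o,S \right)} = o^{2}$
$g{\left(t,d \right)} = - \frac{9}{7}$ ($g{\left(t,d \right)} = - \frac{4 - -5}{7} = - \frac{4 + 5}{7} = \left(- \frac{1}{7}\right) 9 = - \frac{9}{7}$)
$g{\left(1718,w{\left(-12 \right)} \right)} - s{\left(-1932,z{\left(-46,22 \right)} \right)} = - \frac{9}{7} - \left(-1932\right)^{2} = - \frac{9}{7} - 3732624 = - \frac{26128377}{7}$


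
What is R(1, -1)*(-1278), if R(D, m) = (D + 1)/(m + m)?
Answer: 1278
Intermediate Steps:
R(D, m) = (1 + D)/(2*m) (R(D, m) = (1 + D)/((2*m)) = (1 + D)*(1/(2*m)) = (1 + D)/(2*m))
R(1, -1)*(-1278) = ((1/2)*(1 + 1)/(-1))*(-1278) = ((1/2)*(-1)*2)*(-1278) = -1*(-1278) = 1278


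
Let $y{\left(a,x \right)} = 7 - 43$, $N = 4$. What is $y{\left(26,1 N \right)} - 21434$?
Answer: $-21470$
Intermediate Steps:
$y{\left(a,x \right)} = -36$
$y{\left(26,1 N \right)} - 21434 = -36 - 21434 = -21470$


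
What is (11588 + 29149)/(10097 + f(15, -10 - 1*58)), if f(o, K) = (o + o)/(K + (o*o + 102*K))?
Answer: 276156123/68447533 ≈ 4.0346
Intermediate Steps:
f(o, K) = 2*o/(o² + 103*K) (f(o, K) = (2*o)/(K + (o² + 102*K)) = (2*o)/(o² + 103*K) = 2*o/(o² + 103*K))
(11588 + 29149)/(10097 + f(15, -10 - 1*58)) = (11588 + 29149)/(10097 + 2*15/(15² + 103*(-10 - 1*58))) = 40737/(10097 + 2*15/(225 + 103*(-10 - 58))) = 40737/(10097 + 2*15/(225 + 103*(-68))) = 40737/(10097 + 2*15/(225 - 7004)) = 40737/(10097 + 2*15/(-6779)) = 40737/(10097 + 2*15*(-1/6779)) = 40737/(10097 - 30/6779) = 40737/(68447533/6779) = 40737*(6779/68447533) = 276156123/68447533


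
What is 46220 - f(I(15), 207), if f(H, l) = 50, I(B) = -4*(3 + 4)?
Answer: 46170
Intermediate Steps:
I(B) = -28 (I(B) = -4*7 = -28)
46220 - f(I(15), 207) = 46220 - 1*50 = 46220 - 50 = 46170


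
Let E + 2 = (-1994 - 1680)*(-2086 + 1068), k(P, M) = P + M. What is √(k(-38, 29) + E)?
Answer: 21*√8481 ≈ 1933.9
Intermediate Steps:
k(P, M) = M + P
E = 3740130 (E = -2 + (-1994 - 1680)*(-2086 + 1068) = -2 - 3674*(-1018) = -2 + 3740132 = 3740130)
√(k(-38, 29) + E) = √((29 - 38) + 3740130) = √(-9 + 3740130) = √3740121 = 21*√8481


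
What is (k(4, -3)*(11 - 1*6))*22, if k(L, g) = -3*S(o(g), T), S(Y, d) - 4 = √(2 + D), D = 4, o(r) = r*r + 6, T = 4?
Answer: -1320 - 330*√6 ≈ -2128.3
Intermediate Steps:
o(r) = 6 + r² (o(r) = r² + 6 = 6 + r²)
S(Y, d) = 4 + √6 (S(Y, d) = 4 + √(2 + 4) = 4 + √6)
k(L, g) = -12 - 3*√6 (k(L, g) = -3*(4 + √6) = -12 - 3*√6)
(k(4, -3)*(11 - 1*6))*22 = ((-12 - 3*√6)*(11 - 1*6))*22 = ((-12 - 3*√6)*(11 - 6))*22 = ((-12 - 3*√6)*5)*22 = (-60 - 15*√6)*22 = -1320 - 330*√6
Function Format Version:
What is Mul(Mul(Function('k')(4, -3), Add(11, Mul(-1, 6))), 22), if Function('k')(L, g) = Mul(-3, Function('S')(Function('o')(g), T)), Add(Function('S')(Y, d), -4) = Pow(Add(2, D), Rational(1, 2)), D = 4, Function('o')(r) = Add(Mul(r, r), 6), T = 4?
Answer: Add(-1320, Mul(-330, Pow(6, Rational(1, 2)))) ≈ -2128.3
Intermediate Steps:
Function('o')(r) = Add(6, Pow(r, 2)) (Function('o')(r) = Add(Pow(r, 2), 6) = Add(6, Pow(r, 2)))
Function('S')(Y, d) = Add(4, Pow(6, Rational(1, 2))) (Function('S')(Y, d) = Add(4, Pow(Add(2, 4), Rational(1, 2))) = Add(4, Pow(6, Rational(1, 2))))
Function('k')(L, g) = Add(-12, Mul(-3, Pow(6, Rational(1, 2)))) (Function('k')(L, g) = Mul(-3, Add(4, Pow(6, Rational(1, 2)))) = Add(-12, Mul(-3, Pow(6, Rational(1, 2)))))
Mul(Mul(Function('k')(4, -3), Add(11, Mul(-1, 6))), 22) = Mul(Mul(Add(-12, Mul(-3, Pow(6, Rational(1, 2)))), Add(11, Mul(-1, 6))), 22) = Mul(Mul(Add(-12, Mul(-3, Pow(6, Rational(1, 2)))), Add(11, -6)), 22) = Mul(Mul(Add(-12, Mul(-3, Pow(6, Rational(1, 2)))), 5), 22) = Mul(Add(-60, Mul(-15, Pow(6, Rational(1, 2)))), 22) = Add(-1320, Mul(-330, Pow(6, Rational(1, 2))))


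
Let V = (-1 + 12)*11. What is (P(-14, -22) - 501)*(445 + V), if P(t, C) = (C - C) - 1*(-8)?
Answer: -279038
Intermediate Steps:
P(t, C) = 8 (P(t, C) = 0 + 8 = 8)
V = 121 (V = 11*11 = 121)
(P(-14, -22) - 501)*(445 + V) = (8 - 501)*(445 + 121) = -493*566 = -279038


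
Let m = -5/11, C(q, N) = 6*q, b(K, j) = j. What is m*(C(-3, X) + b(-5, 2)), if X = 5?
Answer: 80/11 ≈ 7.2727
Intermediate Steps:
m = -5/11 (m = -5*1/11 = -5/11 ≈ -0.45455)
m*(C(-3, X) + b(-5, 2)) = -5*(6*(-3) + 2)/11 = -5*(-18 + 2)/11 = -5/11*(-16) = 80/11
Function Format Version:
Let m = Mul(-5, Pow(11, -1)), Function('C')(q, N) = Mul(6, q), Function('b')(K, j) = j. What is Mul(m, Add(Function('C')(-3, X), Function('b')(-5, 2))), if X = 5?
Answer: Rational(80, 11) ≈ 7.2727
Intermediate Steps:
m = Rational(-5, 11) (m = Mul(-5, Rational(1, 11)) = Rational(-5, 11) ≈ -0.45455)
Mul(m, Add(Function('C')(-3, X), Function('b')(-5, 2))) = Mul(Rational(-5, 11), Add(Mul(6, -3), 2)) = Mul(Rational(-5, 11), Add(-18, 2)) = Mul(Rational(-5, 11), -16) = Rational(80, 11)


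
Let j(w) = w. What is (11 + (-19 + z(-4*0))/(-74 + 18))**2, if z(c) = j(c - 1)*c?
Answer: 403225/3136 ≈ 128.58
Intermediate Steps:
z(c) = c*(-1 + c) (z(c) = (c - 1)*c = (-1 + c)*c = c*(-1 + c))
(11 + (-19 + z(-4*0))/(-74 + 18))**2 = (11 + (-19 + (-4*0)*(-1 - 4*0))/(-74 + 18))**2 = (11 + (-19 + 0*(-1 + 0))/(-56))**2 = (11 + (-19 + 0*(-1))*(-1/56))**2 = (11 + (-19 + 0)*(-1/56))**2 = (11 - 19*(-1/56))**2 = (11 + 19/56)**2 = (635/56)**2 = 403225/3136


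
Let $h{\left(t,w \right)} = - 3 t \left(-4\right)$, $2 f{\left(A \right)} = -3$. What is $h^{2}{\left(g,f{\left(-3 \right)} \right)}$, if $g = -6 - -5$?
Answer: $144$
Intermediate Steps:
$f{\left(A \right)} = - \frac{3}{2}$ ($f{\left(A \right)} = \frac{1}{2} \left(-3\right) = - \frac{3}{2}$)
$g = -1$ ($g = -6 + 5 = -1$)
$h{\left(t,w \right)} = 12 t$
$h^{2}{\left(g,f{\left(-3 \right)} \right)} = \left(12 \left(-1\right)\right)^{2} = \left(-12\right)^{2} = 144$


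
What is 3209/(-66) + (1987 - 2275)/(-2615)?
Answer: -8372527/172590 ≈ -48.511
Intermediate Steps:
3209/(-66) + (1987 - 2275)/(-2615) = 3209*(-1/66) - 288*(-1/2615) = -3209/66 + 288/2615 = -8372527/172590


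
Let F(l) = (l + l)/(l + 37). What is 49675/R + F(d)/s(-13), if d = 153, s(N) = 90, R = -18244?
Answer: -23440551/8665900 ≈ -2.7049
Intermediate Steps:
F(l) = 2*l/(37 + l) (F(l) = (2*l)/(37 + l) = 2*l/(37 + l))
49675/R + F(d)/s(-13) = 49675/(-18244) + (2*153/(37 + 153))/90 = 49675*(-1/18244) + (2*153/190)*(1/90) = -49675/18244 + (2*153*(1/190))*(1/90) = -49675/18244 + (153/95)*(1/90) = -49675/18244 + 17/950 = -23440551/8665900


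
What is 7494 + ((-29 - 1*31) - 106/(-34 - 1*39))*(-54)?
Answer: 777858/73 ≈ 10656.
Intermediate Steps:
7494 + ((-29 - 1*31) - 106/(-34 - 1*39))*(-54) = 7494 + ((-29 - 31) - 106/(-34 - 39))*(-54) = 7494 + (-60 - 106/(-73))*(-54) = 7494 + (-60 - 106*(-1/73))*(-54) = 7494 + (-60 + 106/73)*(-54) = 7494 - 4274/73*(-54) = 7494 + 230796/73 = 777858/73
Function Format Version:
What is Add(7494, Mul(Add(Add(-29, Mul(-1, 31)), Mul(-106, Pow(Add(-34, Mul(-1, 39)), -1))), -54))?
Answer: Rational(777858, 73) ≈ 10656.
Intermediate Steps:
Add(7494, Mul(Add(Add(-29, Mul(-1, 31)), Mul(-106, Pow(Add(-34, Mul(-1, 39)), -1))), -54)) = Add(7494, Mul(Add(Add(-29, -31), Mul(-106, Pow(Add(-34, -39), -1))), -54)) = Add(7494, Mul(Add(-60, Mul(-106, Pow(-73, -1))), -54)) = Add(7494, Mul(Add(-60, Mul(-106, Rational(-1, 73))), -54)) = Add(7494, Mul(Add(-60, Rational(106, 73)), -54)) = Add(7494, Mul(Rational(-4274, 73), -54)) = Add(7494, Rational(230796, 73)) = Rational(777858, 73)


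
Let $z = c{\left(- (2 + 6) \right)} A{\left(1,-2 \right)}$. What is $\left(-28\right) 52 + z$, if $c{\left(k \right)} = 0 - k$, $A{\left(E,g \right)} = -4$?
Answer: $-1488$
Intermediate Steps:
$c{\left(k \right)} = - k$
$z = -32$ ($z = - \left(-1\right) \left(2 + 6\right) \left(-4\right) = - \left(-1\right) 8 \left(-4\right) = \left(-1\right) \left(-8\right) \left(-4\right) = 8 \left(-4\right) = -32$)
$\left(-28\right) 52 + z = \left(-28\right) 52 - 32 = -1456 - 32 = -1488$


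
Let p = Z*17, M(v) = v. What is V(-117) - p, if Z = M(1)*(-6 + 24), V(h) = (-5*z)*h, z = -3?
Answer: -2061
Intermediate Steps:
V(h) = 15*h (V(h) = (-5*(-3))*h = 15*h)
Z = 18 (Z = 1*(-6 + 24) = 1*18 = 18)
p = 306 (p = 18*17 = 306)
V(-117) - p = 15*(-117) - 1*306 = -1755 - 306 = -2061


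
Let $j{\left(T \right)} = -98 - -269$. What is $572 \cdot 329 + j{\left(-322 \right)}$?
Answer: $188359$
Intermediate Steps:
$j{\left(T \right)} = 171$ ($j{\left(T \right)} = -98 + 269 = 171$)
$572 \cdot 329 + j{\left(-322 \right)} = 572 \cdot 329 + 171 = 188188 + 171 = 188359$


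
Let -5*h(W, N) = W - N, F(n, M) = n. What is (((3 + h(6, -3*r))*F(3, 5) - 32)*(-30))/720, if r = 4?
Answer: 169/120 ≈ 1.4083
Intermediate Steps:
h(W, N) = -W/5 + N/5 (h(W, N) = -(W - N)/5 = -W/5 + N/5)
(((3 + h(6, -3*r))*F(3, 5) - 32)*(-30))/720 = (((3 + (-⅕*6 + (-3*4)/5))*3 - 32)*(-30))/720 = (((3 + (-6/5 + (⅕)*(-12)))*3 - 32)*(-30))*(1/720) = (((3 + (-6/5 - 12/5))*3 - 32)*(-30))*(1/720) = (((3 - 18/5)*3 - 32)*(-30))*(1/720) = ((-⅗*3 - 32)*(-30))*(1/720) = ((-9/5 - 32)*(-30))*(1/720) = -169/5*(-30)*(1/720) = 1014*(1/720) = 169/120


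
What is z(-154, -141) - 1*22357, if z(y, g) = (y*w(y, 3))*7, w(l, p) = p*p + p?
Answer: -35293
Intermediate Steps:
w(l, p) = p + p² (w(l, p) = p² + p = p + p²)
z(y, g) = 84*y (z(y, g) = (y*(3*(1 + 3)))*7 = (y*(3*4))*7 = (y*12)*7 = (12*y)*7 = 84*y)
z(-154, -141) - 1*22357 = 84*(-154) - 1*22357 = -12936 - 22357 = -35293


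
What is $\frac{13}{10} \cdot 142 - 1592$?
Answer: $- \frac{7037}{5} \approx -1407.4$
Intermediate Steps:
$\frac{13}{10} \cdot 142 - 1592 = \frac{923}{5} - 1592 = - \frac{7037}{5}$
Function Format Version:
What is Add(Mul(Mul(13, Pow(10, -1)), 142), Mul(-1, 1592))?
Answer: Rational(-7037, 5) ≈ -1407.4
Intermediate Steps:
Add(Mul(Mul(13, Pow(10, -1)), 142), Mul(-1, 1592)) = Add(Mul(Mul(13, Rational(1, 10)), 142), -1592) = Add(Mul(Rational(13, 10), 142), -1592) = Add(Rational(923, 5), -1592) = Rational(-7037, 5)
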